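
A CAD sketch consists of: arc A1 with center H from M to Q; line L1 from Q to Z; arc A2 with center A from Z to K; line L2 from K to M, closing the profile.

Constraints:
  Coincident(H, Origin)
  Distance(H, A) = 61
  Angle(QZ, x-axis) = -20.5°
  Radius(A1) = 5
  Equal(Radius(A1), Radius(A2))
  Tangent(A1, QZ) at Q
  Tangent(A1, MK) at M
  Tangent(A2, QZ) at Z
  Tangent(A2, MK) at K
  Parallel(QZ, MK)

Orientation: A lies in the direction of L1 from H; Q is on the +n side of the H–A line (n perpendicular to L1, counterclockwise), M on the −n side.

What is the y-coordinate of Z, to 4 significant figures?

-16.68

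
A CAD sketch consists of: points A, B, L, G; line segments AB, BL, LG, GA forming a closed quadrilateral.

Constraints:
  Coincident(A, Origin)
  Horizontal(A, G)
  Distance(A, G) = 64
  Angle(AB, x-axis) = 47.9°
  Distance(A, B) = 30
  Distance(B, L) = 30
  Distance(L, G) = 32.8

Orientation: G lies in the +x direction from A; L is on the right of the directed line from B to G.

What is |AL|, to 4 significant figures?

32.12

Checks: |BL| = 30.00 ✓; |LG| = 32.80 ✓.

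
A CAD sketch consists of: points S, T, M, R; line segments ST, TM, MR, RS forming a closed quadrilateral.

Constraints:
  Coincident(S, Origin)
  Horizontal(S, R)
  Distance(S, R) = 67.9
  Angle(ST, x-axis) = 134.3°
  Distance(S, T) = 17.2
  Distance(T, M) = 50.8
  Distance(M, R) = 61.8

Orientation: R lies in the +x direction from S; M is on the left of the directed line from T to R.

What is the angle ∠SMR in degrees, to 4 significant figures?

72.24°

Checks: |TM| = 50.80 ✓; |MR| = 61.80 ✓.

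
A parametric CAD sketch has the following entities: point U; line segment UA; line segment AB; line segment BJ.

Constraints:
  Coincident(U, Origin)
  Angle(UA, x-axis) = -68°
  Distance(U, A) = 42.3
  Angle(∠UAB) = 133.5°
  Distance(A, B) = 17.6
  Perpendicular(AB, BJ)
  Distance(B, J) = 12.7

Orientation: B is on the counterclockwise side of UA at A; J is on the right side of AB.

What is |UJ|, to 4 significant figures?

63.75

∠UAB = 133.5°, so AB runs at -68.0° + (180° − 133.5°) = -21.50° from the x-axis; with |AB| = 17.6, B = A + 17.6·(cos -21.50°, sin -21.50°) = (32.22, -45.67). AB ⟂ BJ; with |BJ| = 12.7 on the right of AB, J = B + 12.7·(-0.3665, -0.9304) = (27.57, -57.49). Then |UJ| = |J − U| = 63.75.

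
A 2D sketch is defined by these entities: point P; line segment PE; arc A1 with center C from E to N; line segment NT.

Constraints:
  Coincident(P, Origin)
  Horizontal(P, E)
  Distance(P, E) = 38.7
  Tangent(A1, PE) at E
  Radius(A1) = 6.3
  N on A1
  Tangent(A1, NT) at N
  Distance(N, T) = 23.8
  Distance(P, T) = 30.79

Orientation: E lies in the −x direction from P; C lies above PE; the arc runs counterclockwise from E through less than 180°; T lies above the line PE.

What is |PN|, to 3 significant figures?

33.5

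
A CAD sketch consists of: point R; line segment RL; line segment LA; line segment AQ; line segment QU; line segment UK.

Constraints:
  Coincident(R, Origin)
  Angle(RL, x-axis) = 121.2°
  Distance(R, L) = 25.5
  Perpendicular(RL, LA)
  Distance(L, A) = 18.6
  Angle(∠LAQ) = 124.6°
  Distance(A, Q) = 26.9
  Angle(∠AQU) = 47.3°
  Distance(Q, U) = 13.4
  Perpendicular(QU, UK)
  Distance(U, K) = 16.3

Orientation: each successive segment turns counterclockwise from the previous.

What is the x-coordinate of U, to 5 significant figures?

-20.345

R is at the origin; RL runs at 121.2° with length 25.5, so L = (-13.210, 21.812). The perpendicularity gives LA at right angles to RL, so LA runs at -148.80°; with |LA| = 18.6, A = (-29.119, 12.176). ∠LAQ = 124.6° gives AQ at -93.400° from the x-axis; with |AQ| = 26.9, Q = (-30.715, -14.676). ∠AQU = 47.3° gives QU at 39.300° from the x-axis; with |QU| = 13.4, U = (-20.345, -6.1889). So U.x = -20.345.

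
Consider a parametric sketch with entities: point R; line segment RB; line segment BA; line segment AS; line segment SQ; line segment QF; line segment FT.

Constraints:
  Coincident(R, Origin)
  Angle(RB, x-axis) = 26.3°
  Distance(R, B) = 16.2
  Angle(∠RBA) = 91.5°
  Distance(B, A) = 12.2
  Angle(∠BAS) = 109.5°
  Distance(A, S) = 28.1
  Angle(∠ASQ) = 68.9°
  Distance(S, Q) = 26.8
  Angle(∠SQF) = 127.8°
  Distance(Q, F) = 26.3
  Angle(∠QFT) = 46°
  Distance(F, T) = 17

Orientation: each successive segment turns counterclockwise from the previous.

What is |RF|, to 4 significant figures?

23.44

∠ASQ = 68.9° gives SQ at -63.60° from the x-axis; with |SQ| = 26.8, Q = (-6.658, -8.348). ∠SQF = 127.8° gives QF at -11.40° from the x-axis; with |QF| = 26.3, F = (19.12, -13.55). Then |RF| = |F − R| = 23.44.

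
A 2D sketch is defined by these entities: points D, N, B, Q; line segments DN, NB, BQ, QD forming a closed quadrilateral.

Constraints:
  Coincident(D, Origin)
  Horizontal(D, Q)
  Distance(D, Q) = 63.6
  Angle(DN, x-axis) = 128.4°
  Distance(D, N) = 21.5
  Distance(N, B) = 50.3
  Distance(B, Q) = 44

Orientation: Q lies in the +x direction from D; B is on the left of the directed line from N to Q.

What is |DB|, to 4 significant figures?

47.52

Checks: |NB| = 50.30 ✓; |BQ| = 44.00 ✓.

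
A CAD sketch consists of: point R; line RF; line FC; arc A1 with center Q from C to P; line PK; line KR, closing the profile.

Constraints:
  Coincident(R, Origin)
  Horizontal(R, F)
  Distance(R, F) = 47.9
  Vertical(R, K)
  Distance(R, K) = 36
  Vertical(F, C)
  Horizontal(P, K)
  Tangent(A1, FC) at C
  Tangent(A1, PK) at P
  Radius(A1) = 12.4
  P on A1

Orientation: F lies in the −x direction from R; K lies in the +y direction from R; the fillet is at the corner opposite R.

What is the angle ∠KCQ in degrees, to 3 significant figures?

14.5°

R is at the origin; R and F share the same y with |RF| = 47.9 and F on the −x side, so F = (-47.9, 0.00). R and K share the same x with |RK| = 36.0 and K on the +y side, so K = (0.00, 36.0). The virtual corner opposite R is at (-47.9, 36.0). Since A1 is tangent to FC there, QC ⟂ FC and the tangent condition forces QP to be normal to PK, with radius 12.4, so the center Q sits 12.4 in from both sides at Q = (-35.5, 23.6). That places the tangent points at C = (-47.9, 23.6) on FC and P = (-35.5, 36.0) on PK. Then cos ∠KCQ = CK·CQ / (|CK||CQ|), giving 14.5°.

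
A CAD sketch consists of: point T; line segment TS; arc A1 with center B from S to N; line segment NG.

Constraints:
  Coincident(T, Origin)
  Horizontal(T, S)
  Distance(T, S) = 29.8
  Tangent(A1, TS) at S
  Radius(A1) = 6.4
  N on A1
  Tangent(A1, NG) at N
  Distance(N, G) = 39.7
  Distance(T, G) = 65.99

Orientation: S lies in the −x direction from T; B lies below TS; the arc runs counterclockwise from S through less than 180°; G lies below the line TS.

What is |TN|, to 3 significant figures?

35.7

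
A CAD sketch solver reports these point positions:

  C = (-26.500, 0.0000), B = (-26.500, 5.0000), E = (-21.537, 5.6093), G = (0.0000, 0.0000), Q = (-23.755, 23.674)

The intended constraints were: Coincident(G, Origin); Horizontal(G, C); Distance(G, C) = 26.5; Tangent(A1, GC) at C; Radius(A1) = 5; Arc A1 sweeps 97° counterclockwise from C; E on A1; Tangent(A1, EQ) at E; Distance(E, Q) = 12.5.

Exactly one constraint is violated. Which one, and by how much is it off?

Distance(E, Q) = 12.5 — off by 5.70.

G = (0.00, 0.00) ✓; G.y = 0.00, C.y = 0.00 ✓; |GC| = 26.50 ✓; ∠(BC, CG) = 90.00° ✓; |BC| = 5.000 ✓; bearing(B→E) − bearing(B→C) = 97.00° ✓; |BE| = 5.000 ✓; ∠(BE, EQ) = 90.00° ✓; |EQ| = 18.20 ✗.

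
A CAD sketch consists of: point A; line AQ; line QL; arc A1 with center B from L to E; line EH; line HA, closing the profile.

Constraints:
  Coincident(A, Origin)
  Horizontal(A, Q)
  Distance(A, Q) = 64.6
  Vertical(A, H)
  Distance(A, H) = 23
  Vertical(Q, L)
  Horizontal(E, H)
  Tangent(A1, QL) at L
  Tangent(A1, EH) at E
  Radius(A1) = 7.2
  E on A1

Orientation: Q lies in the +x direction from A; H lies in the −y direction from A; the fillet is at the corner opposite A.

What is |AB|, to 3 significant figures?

59.5

AH is vertical with |AH| = 23.0 and H on the −y side, so H = (0.00, -23.0). The virtual corner opposite A is at (64.6, -23.0). Tangency of A1 to QL means the radius BL is perpendicular to QL and since A1 is tangent to EH there, BE ⟂ EH, with radius 7.2, so the center B sits 7.2 in from both sides at B = (57.4, -15.8). Then |AB| = |B − A| = 59.5.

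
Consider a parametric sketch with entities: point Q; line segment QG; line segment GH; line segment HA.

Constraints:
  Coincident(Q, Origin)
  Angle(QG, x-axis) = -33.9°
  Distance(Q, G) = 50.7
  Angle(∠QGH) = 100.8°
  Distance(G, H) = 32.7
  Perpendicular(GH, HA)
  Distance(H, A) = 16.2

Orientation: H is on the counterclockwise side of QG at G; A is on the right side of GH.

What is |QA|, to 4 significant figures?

78.34

∠QGH = 100.8°, so GH runs at -33.9° + (180° − 100.8°) = 45.30° from the x-axis; with |GH| = 32.7, H = G + 32.7·(cos 45.30°, sin 45.30°) = (65.08, -5.035). The perpendicularity gives HA at right angles to GH; with |HA| = 16.2 on the right of GH, A = H + 16.2·(0.7108, -0.7034) = (76.60, -16.43). Then |QA| = |A − Q| = 78.34.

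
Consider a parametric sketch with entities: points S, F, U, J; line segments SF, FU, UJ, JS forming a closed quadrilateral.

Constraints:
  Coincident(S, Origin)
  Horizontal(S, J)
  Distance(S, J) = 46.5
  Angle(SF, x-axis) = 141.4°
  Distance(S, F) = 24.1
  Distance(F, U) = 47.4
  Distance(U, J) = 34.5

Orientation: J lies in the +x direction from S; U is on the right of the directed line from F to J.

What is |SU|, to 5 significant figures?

23.391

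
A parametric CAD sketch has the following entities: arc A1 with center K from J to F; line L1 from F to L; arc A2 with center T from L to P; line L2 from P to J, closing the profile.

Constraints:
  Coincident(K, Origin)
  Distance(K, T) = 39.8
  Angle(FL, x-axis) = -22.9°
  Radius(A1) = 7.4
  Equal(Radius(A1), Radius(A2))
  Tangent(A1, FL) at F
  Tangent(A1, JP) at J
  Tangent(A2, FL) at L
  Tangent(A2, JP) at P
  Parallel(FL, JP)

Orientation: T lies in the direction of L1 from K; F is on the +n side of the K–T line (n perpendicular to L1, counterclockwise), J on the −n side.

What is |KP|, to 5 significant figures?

40.482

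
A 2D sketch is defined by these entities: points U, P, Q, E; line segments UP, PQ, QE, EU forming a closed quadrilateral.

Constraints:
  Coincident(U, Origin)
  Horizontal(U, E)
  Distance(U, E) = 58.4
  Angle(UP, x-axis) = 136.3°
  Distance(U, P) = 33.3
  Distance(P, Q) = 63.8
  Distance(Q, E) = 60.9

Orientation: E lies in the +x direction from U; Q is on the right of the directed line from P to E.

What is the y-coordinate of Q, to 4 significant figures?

-32.70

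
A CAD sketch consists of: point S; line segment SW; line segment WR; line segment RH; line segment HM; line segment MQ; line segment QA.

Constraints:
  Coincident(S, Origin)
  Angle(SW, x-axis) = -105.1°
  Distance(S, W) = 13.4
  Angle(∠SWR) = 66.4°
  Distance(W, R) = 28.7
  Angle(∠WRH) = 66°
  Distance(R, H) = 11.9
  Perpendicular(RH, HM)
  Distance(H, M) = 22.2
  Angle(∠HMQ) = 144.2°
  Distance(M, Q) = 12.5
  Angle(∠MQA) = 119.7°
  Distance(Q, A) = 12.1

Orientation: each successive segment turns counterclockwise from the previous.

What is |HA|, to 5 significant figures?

36.585

S is at the origin; SW runs at -105.1° with length 13.4, so W = (-3.4908, -12.937). ∠SWR = 66.4° gives WR at 8.5000° from the x-axis; with |WR| = 28.7, R = (24.894, -8.6952). ∠WRH = 66.0° gives RH at 122.50° from the x-axis; with |RH| = 11.9, H = (18.500, 1.3412). RH is perpendicular to HM, so HM runs at -147.50°; with |HM| = 22.2, M = (-0.22316, -10.587). ∠HMQ = 144.2° gives MQ at -111.70° from the x-axis; with |MQ| = 12.5, Q = (-4.8450, -22.201). ∠MQA = 119.7° gives QA at -51.400° from the x-axis; with |QA| = 12.1, A = (2.7039, -31.657). Then |HA| = |A − H| = 36.585.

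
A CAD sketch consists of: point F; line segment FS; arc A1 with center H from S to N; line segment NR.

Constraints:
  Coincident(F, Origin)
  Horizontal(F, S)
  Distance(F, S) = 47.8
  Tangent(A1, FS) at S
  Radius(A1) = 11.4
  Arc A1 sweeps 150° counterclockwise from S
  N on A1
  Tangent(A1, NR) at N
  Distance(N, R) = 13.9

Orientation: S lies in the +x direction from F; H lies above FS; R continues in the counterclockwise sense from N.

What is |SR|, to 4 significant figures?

28.93

On A1, S sits at bearing -90° from H; a 150° counterclockwise sweep puts N at bearing 60°, so N = H + 11.4·(cos 60°, sin 60°) = (53.50, 21.27). Since A1 is tangent to NR there, HN ⟂ NR, so NR runs along (−sin 60°, cos 60°); with |NR| = 13.9, R = (41.46, 28.22). Then |SR| = |R − S| = 28.93.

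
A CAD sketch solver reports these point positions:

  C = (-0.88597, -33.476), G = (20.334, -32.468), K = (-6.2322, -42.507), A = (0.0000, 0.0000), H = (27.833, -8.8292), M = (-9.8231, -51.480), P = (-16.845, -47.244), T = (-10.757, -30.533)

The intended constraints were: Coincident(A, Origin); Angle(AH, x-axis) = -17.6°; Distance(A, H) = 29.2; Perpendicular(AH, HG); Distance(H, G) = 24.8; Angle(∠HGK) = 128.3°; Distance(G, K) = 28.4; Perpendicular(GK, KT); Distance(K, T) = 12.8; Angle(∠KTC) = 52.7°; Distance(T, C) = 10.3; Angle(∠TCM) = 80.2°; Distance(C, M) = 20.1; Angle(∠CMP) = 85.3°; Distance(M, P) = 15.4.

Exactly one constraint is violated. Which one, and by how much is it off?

Distance(M, P) = 15.4 — off by 7.20.

A = (0.00, 0.00) ✓; AH at -17.60° ✓; |AH| = 29.20 ✓; ∠(AH, HG) = 90.00° ✓; |HG| = 24.80 ✓; ∠HGK = 128.3° ✓; |GK| = 28.40 ✓; ∠(GK, KT) = 90.00° ✓; |KT| = 12.80 ✓; ∠KTC = 52.70° ✓; |TC| = 10.30 ✓; ∠TCM = 80.20° ✓; |CM| = 20.10 ✓; ∠CMP = 85.30° ✓; |MP| = 8.201 ✗.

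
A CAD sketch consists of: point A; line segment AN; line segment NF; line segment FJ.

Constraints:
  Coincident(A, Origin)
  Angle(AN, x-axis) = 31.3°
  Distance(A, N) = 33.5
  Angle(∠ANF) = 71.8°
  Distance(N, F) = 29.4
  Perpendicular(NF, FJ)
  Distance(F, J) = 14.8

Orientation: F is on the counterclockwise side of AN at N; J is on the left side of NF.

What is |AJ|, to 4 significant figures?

25.46

A is at the origin; AN runs at 31.3° with length 33.5, so N = 33.5·(cos 31.3°, sin 31.3°) = (28.62, 17.40). ∠ANF = 71.8°, so NF runs at 31.3° + (180° − 71.8°) = 139.5° from the x-axis; with |NF| = 29.4, F = N + 29.4·(cos 139.5°, sin 139.5°) = (6.268, 36.50). NF ⟂ FJ; with |FJ| = 14.8 on the left of NF, J = F + 14.8·(-0.6494, -0.7604) = (-3.343, 25.24). Then |AJ| = |J − A| = 25.46.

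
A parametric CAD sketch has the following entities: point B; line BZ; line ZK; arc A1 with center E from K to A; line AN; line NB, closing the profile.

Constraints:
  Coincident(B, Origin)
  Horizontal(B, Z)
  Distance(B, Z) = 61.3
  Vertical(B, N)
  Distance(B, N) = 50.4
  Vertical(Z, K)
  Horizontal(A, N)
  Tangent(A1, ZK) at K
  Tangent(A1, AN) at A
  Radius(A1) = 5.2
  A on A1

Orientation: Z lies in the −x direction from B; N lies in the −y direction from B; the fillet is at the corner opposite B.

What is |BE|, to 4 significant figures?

72.04

B is at the origin; B and Z share the same y with |BZ| = 61.3 and Z on the −x side, so Z = (-61.30, 0.000). B and N share the same x with |BN| = 50.4 and N on the −y side, so N = (0.000, -50.40). The virtual corner opposite B is at (-61.30, -50.40). Tangency of A1 to ZK means the radius EK is perpendicular to ZK and tangency of A1 to AN means the radius EA is perpendicular to AN, with radius 5.2, so the center E sits 5.2 in from both sides at E = (-56.10, -45.20). Then |BE| = |E − B| = 72.04.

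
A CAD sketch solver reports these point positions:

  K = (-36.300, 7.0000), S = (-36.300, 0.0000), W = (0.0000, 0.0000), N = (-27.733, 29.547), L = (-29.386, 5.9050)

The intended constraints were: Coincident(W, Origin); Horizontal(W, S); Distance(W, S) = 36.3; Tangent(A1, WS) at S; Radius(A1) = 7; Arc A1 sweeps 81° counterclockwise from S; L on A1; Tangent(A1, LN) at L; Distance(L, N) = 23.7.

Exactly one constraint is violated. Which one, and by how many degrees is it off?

Tangent(A1, LN) at L — off by 5.00°.

W = (0.00, 0.00) ✓; W.y = 0.00, S.y = 0.00 ✓; |WS| = 36.30 ✓; ∠(KS, SW) = 90.00° ✓; |KS| = 7.000 ✓; bearing(K→L) − bearing(K→S) = 81.00° ✓; |KL| = 7.000 ✓; ∠(KL, LN) = 85.00° ✗; |LN| = 23.70 ✓.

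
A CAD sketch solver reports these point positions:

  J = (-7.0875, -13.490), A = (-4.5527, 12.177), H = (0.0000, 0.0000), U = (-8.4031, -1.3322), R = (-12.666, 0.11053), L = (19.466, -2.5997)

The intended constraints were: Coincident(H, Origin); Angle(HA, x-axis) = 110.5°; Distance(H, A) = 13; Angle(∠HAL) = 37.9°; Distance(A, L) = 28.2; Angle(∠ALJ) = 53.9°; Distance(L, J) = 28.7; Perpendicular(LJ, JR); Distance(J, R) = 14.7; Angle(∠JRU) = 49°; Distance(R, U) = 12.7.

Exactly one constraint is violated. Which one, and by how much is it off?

Distance(R, U) = 12.7 — off by 8.20.

H = (0.00, 0.00) ✓; HA at 110.5° ✓; |HA| = 13.00 ✓; ∠HAL = 37.90° ✓; |AL| = 28.20 ✓; ∠ALJ = 53.90° ✓; |LJ| = 28.70 ✓; ∠(LJ, JR) = 90.00° ✓; |JR| = 14.70 ✓; ∠JRU = 49.00° ✓; |RU| = 4.500 ✗.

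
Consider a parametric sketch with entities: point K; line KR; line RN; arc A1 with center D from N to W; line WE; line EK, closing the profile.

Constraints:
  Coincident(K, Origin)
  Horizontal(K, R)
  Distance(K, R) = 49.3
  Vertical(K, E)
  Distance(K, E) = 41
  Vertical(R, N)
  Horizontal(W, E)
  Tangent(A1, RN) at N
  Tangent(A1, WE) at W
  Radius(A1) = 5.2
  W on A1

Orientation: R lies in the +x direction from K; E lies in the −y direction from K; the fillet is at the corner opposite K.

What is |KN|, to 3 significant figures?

60.9

The virtual corner opposite K is at (49.3, -41.0). Since A1 is tangent to RN there, DN ⟂ RN and the tangent condition forces DW to be normal to WE, with radius 5.2, so the center D sits 5.2 in from both sides at D = (44.1, -35.8). That places the tangent points at N = (49.3, -35.8) on RN and W = (44.1, -41.0) on WE. Then |KN| = |N − K| = 60.9.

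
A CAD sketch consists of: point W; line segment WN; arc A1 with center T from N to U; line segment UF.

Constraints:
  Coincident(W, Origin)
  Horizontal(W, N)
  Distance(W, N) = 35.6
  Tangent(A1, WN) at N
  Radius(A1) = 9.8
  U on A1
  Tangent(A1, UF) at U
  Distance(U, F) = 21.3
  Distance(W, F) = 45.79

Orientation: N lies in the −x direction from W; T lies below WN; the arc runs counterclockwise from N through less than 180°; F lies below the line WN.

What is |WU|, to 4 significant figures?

46.32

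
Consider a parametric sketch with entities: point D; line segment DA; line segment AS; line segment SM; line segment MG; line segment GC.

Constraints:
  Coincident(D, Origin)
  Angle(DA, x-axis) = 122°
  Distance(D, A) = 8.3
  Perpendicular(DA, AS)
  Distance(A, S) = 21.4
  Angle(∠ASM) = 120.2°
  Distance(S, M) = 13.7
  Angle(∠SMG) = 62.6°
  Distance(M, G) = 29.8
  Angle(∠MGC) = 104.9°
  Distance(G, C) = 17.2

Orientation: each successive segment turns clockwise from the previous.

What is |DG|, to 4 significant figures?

5.209

∠ASM = 120.2° gives SM at -27.80° from the x-axis; with |SM| = 13.7, M = (25.87, 11.99). ∠SMG = 62.6° gives MG at -145.2° from the x-axis; with |MG| = 29.8, G = (1.398, -5.018). Then |DG| = |G − D| = 5.209.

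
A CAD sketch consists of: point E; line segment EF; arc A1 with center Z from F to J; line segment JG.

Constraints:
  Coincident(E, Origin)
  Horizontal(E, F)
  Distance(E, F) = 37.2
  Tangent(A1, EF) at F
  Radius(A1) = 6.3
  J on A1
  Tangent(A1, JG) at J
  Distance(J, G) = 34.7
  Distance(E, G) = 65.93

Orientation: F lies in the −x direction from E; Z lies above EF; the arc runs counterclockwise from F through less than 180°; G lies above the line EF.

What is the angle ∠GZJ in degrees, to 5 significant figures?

79.710°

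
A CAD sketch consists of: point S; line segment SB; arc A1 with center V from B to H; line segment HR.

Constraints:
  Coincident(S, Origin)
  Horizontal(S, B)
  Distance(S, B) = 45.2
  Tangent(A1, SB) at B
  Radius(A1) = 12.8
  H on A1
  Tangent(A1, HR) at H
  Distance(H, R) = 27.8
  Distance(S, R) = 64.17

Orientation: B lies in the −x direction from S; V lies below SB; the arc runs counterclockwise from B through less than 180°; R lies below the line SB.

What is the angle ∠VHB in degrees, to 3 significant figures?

34.6°

Checks: S.y = 0.00, B.y = 0.00 ✓; |VB| = 12.80 ✓; |VH| = 12.80 ✓; ∠(VH, HR) = 90.00° ✓; |HR| = 27.80 ✓; |SR| = 64.17 ✓.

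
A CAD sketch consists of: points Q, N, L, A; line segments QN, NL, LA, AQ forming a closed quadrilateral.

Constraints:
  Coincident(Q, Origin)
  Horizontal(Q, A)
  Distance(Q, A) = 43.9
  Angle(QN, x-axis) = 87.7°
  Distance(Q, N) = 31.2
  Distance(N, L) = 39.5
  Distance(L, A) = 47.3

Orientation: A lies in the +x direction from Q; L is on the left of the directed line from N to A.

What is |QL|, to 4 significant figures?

60.02

Checks: |NL| = 39.50 ✓; |LA| = 47.30 ✓.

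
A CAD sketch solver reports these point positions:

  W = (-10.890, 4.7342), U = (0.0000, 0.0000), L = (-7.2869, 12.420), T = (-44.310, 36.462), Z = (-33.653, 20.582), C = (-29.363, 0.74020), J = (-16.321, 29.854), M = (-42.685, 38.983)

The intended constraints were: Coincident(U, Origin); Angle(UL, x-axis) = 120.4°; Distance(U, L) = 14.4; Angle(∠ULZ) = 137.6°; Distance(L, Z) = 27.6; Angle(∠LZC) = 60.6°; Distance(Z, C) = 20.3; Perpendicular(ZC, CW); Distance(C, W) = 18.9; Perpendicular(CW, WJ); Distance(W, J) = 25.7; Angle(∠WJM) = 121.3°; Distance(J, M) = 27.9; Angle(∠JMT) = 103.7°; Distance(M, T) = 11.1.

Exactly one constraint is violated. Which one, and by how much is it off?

Distance(M, T) = 11.1 — off by 8.10.

U = (0.00, 0.00) ✓; UL at 120.4° ✓; |UL| = 14.40 ✓; ∠ULZ = 137.6° ✓; |LZ| = 27.60 ✓; ∠LZC = 60.60° ✓; |ZC| = 20.30 ✓; ∠(ZC, CW) = 90.00° ✓; |CW| = 18.90 ✓; ∠(CW, WJ) = 90.00° ✓; |WJ| = 25.70 ✓; ∠WJM = 121.3° ✓; |JM| = 27.90 ✓; ∠JMT = 103.7° ✓; |MT| = 2.999 ✗.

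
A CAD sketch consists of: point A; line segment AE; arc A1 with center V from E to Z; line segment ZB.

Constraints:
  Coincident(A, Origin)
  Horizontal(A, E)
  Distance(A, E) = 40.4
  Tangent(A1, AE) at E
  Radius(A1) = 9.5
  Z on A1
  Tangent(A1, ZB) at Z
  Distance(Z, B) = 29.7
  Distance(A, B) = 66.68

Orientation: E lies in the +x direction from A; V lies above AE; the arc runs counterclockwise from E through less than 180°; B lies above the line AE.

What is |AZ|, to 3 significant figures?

50.3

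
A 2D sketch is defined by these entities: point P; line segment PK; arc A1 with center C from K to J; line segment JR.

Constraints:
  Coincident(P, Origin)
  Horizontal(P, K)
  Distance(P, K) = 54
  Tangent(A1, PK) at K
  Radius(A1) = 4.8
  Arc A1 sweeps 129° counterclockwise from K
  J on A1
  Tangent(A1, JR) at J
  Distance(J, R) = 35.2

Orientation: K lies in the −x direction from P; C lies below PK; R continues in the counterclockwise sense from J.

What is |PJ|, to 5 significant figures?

58.258

P is at the origin; P and K share the same y with |PK| = 54.0 and K on the −x side, so K = (-54.000, 0.0000). The tangent condition forces CK to be normal to PK, so C = K + (0, -4.8) = (-54.000, -4.8000). On A1, K sits at bearing 90° from C; a 129° counterclockwise sweep puts J at bearing 219°, so J = C + 4.8·(cos 219°, sin 219°) = (-57.730, -7.8207). Then |PJ| = |J − P| = 58.258.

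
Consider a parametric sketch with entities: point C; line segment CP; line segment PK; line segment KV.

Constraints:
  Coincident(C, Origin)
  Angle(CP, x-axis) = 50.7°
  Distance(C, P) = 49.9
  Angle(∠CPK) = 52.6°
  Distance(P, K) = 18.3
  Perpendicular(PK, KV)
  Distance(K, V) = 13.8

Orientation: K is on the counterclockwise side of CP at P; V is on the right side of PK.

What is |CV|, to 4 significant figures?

54.77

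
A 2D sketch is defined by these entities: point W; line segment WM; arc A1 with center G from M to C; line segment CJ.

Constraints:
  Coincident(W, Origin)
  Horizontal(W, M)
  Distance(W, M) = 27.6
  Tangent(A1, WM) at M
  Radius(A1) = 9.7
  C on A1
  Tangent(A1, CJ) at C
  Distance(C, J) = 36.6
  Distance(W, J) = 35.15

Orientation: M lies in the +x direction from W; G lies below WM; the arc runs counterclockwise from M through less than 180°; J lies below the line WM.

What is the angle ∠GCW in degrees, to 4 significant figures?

159.9°

Checks: W = (0.00, 0.00) ✓; |GC| = 9.700 ✓; ∠(GC, CJ) = 90.00° ✓; |CJ| = 36.60 ✓; |WJ| = 35.15 ✓.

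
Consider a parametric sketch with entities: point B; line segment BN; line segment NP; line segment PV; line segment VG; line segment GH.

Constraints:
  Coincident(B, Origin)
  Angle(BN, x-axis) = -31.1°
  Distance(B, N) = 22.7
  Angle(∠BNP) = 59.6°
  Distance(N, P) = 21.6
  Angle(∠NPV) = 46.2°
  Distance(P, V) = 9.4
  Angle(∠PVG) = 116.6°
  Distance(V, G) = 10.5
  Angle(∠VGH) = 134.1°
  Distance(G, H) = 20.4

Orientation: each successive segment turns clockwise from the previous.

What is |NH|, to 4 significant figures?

15.10

B is at the origin; BN runs at -31.1° with length 22.7, so N = (19.44, -11.73). ∠BNP = 59.6° gives NP at -151.5° from the x-axis; with |NP| = 21.6, P = (0.4548, -22.03). ∠NPV = 46.2° gives PV at 74.70° from the x-axis; with |PV| = 9.4, V = (2.935, -12.97). ∠PVG = 116.6° gives VG at 11.30° from the x-axis; with |VG| = 10.5, G = (13.23, -10.91). ∠VGH = 134.1° gives GH at -34.60° from the x-axis; with |GH| = 20.4, H = (30.02, -22.49). Then |NH| = |H − N| = 15.10.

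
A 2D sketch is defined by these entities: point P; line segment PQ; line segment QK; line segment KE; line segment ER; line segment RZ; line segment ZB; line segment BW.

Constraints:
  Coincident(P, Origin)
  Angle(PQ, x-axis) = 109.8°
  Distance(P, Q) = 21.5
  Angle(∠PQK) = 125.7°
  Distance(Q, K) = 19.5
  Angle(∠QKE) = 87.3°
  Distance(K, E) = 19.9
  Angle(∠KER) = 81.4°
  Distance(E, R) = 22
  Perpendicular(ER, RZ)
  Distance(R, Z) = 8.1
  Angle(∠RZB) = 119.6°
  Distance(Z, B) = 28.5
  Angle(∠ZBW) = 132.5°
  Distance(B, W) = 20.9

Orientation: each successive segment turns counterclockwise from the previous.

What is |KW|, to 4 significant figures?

25.94

∠RZB = 119.6° gives ZB at 145.8° from the x-axis; with |ZB| = 28.5, B = (-31.57, 28.53). ∠ZBW = 132.5° gives BW at -166.7° from the x-axis; with |BW| = 20.9, W = (-51.91, 23.72). Then |KW| = |W − K| = 25.94.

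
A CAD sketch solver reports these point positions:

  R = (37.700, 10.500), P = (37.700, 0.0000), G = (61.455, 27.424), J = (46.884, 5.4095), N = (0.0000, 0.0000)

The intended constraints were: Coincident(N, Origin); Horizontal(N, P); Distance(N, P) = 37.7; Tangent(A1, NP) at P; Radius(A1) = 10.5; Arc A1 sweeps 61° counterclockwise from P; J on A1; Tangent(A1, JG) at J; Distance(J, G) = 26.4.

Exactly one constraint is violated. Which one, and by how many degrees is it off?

Tangent(A1, JG) at J — off by 4.50°.

N = (0.00, 0.00) ✓; N.y = 0.00, P.y = 0.00 ✓; |NP| = 37.70 ✓; ∠(RP, PN) = 90.00° ✓; |RP| = 10.50 ✓; bearing(R→J) − bearing(R→P) = 61.00° ✓; |RJ| = 10.50 ✓; ∠(RJ, JG) = 94.50° ✗; |JG| = 26.40 ✓.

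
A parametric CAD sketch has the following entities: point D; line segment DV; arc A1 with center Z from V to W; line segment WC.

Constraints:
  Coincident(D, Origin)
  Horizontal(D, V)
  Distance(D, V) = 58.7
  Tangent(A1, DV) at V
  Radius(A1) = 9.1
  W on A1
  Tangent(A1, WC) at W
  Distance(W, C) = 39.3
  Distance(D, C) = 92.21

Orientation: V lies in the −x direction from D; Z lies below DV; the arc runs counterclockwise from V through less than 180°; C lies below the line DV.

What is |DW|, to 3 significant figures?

67.3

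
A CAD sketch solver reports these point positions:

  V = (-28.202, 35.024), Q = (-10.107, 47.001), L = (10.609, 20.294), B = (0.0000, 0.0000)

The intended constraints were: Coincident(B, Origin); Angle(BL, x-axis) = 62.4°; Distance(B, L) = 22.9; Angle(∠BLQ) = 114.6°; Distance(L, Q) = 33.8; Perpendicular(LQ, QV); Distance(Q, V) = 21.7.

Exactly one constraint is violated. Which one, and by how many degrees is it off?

Perpendicular(LQ, QV) — off by 4.30°.

B = (0.00, 0.00) ✓; BL at 62.40° ✓; |BL| = 22.90 ✓; ∠BLQ = 114.6° ✓; |LQ| = 33.80 ✓; ∠(LQ, QV) = 85.70° ✗; |QV| = 21.70 ✓.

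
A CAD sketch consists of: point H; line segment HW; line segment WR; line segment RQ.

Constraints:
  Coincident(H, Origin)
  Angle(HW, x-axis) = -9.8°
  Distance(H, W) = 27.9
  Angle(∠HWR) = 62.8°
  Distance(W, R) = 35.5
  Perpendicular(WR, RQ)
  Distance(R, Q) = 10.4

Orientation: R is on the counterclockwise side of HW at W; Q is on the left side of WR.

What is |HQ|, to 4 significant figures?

26.93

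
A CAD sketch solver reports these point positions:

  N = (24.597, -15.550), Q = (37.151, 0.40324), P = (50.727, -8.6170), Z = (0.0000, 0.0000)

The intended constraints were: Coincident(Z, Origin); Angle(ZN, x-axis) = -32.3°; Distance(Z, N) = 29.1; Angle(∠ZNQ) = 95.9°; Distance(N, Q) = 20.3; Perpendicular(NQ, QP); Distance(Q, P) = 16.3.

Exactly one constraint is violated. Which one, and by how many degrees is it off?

Perpendicular(NQ, QP) — off by 4.60°.

Z = (0.00, 0.00) ✓; ZN at -32.30° ✓; |ZN| = 29.10 ✓; ∠ZNQ = 95.90° ✓; |NQ| = 20.30 ✓; ∠(NQ, QP) = 85.40° ✗; |QP| = 16.30 ✓.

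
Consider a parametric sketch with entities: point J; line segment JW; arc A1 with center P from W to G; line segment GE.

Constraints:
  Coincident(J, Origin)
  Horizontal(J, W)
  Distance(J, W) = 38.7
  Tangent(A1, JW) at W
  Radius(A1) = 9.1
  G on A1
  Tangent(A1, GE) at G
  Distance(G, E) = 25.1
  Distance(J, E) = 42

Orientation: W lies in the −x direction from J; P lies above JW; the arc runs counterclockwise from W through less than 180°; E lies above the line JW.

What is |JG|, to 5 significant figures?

30.710

Checks: |PG| = 9.100 ✓; ∠(PG, GE) = 90.00° ✓; |GE| = 25.10 ✓; |JE| = 42.00 ✓.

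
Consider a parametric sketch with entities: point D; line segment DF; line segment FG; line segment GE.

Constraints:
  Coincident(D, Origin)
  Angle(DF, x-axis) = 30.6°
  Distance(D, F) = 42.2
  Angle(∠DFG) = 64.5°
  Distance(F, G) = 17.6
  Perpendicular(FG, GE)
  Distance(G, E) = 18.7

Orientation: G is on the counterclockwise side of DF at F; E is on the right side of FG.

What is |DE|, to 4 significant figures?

56.79

D is at the origin; DF runs at 30.6° with length 42.2, so F = 42.2·(cos 30.6°, sin 30.6°) = (36.32, 21.48). ∠DFG = 64.5°, so FG runs at 30.6° + (180° − 64.5°) = 146.1° from the x-axis; with |FG| = 17.6, G = F + 17.6·(cos 146.1°, sin 146.1°) = (21.72, 31.30). The perpendicularity gives GE at right angles to FG; with |GE| = 18.7 on the right of FG, E = G + 18.7·(0.5577, 0.8300) = (32.14, 46.82). Then |DE| = |E − D| = 56.79.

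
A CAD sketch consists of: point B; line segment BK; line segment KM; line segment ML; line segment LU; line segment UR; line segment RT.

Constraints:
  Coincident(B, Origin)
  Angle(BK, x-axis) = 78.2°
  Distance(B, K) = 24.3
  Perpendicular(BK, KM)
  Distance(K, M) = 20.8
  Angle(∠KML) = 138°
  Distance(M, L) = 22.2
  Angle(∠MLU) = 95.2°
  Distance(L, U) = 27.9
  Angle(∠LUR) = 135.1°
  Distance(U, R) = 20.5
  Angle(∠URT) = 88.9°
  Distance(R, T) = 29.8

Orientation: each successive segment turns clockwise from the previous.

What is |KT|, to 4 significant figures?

11.13

B is at the origin; BK runs at 78.2° with length 24.3, so K = (4.969, 23.79). BK ⟂ KM, so KM runs at -11.80°; with |KM| = 20.8, M = (25.33, 19.53). ∠KML = 138.0° gives ML at -53.80° from the x-axis; with |ML| = 22.2, L = (38.44, 1.618). ∠MLU = 95.2° gives LU at -138.6° from the x-axis; with |LU| = 27.9, U = (17.51, -16.83). ∠LUR = 135.1° gives UR at 176.5° from the x-axis; with |UR| = 20.5, R = (-2.949, -15.58). ∠URT = 88.9° gives RT at 85.40° from the x-axis; with |RT| = 29.8, T = (-0.5588, 14.12). Then |KT| = |T − K| = 11.13.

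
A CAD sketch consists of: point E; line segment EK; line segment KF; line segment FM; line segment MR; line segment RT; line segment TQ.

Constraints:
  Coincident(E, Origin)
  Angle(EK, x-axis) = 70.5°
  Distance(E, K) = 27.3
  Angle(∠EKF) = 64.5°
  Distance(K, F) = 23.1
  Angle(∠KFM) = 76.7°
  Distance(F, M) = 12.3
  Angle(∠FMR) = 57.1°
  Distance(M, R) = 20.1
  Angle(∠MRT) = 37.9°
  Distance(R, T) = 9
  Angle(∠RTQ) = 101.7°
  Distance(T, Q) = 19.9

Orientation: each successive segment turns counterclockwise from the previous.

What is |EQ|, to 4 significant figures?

7.627

E is at the origin; EK runs at 70.5° with length 27.3, so K = (9.113, 25.73). ∠EKF = 64.5° gives KF at -174.0° from the x-axis; with |KF| = 23.1, F = (-13.86, 23.32). ∠KFM = 76.7° gives FM at -70.70° from the x-axis; with |FM| = 12.3, M = (-9.795, 11.71). ∠FMR = 57.1° gives MR at 52.20° from the x-axis; with |MR| = 20.1, R = (2.524, 27.59). ∠MRT = 37.9° gives RT at -165.7° from the x-axis; with |RT| = 9.0, T = (-6.197, 25.37). ∠RTQ = 101.7° gives TQ at -87.40° from the x-axis; with |TQ| = 19.9, Q = (-5.294, 5.490). Then |EQ| = |Q − E| = 7.627.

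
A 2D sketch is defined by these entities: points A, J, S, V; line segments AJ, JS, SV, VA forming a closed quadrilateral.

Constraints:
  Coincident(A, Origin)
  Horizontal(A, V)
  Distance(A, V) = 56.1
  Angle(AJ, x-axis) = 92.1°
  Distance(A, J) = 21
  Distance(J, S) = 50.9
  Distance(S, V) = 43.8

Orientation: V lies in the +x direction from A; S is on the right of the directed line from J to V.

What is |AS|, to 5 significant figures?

32.492

Checks: |JS| = 50.90 ✓; |SV| = 43.80 ✓.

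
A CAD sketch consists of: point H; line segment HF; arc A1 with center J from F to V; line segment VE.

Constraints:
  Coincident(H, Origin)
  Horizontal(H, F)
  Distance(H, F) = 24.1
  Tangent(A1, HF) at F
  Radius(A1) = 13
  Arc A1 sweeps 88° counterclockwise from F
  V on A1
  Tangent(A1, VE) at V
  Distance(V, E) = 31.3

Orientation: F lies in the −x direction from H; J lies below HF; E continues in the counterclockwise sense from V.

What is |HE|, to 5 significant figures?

58.128

H is at the origin; H and F share the same y with |HF| = 24.1 and F on the −x side, so F = (-24.100, 0.0000). Since A1 is tangent to HF there, JF ⟂ HF, so J = F + (0, -13) = (-24.100, -13.000). On A1, F sits at bearing 90° from J; an 88° counterclockwise sweep puts V at bearing 178°, so V = J + 13.0·(cos 178°, sin 178°) = (-37.092, -12.546). The tangent condition forces JV to be normal to VE, so VE runs along (−sin 178°, cos 178°); with |VE| = 31.3, E = (-38.184, -43.827). Then |HE| = |E − H| = 58.128.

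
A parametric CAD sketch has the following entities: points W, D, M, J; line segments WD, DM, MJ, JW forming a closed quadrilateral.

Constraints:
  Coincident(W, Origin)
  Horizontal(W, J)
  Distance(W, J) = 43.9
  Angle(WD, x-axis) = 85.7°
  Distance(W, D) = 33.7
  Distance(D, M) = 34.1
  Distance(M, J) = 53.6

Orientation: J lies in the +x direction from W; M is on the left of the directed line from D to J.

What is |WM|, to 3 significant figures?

60.7

Checks: |DM| = 34.10 ✓; |MJ| = 53.60 ✓.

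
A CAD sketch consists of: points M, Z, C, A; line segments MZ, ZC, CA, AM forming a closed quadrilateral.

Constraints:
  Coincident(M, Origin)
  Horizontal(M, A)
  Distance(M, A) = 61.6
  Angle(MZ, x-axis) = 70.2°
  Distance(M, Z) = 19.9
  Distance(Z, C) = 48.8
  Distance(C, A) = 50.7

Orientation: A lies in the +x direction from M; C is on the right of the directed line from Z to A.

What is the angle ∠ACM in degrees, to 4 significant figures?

90.60°

M is at the origin; M and A share the same y with |MA| = 61.6 and A in +x, so A = (61.6, 0). MZ runs at 70.2° with |MZ| = 19.9, so Z = (6.741, 18.72). C is determined by |ZC| = 48.8 and |CA| = 50.7 together: it lies at the intersection of circle(Z, 48.8) and circle(A, 50.7). With |ZA| = 57.97, the foot of the radical line on ZA is 27.35 from Z and the perpendicular offset is √(48.8² − 27.35²) = 40.41. Taking the right-of-ZA solution: C = (19.57, -28.36).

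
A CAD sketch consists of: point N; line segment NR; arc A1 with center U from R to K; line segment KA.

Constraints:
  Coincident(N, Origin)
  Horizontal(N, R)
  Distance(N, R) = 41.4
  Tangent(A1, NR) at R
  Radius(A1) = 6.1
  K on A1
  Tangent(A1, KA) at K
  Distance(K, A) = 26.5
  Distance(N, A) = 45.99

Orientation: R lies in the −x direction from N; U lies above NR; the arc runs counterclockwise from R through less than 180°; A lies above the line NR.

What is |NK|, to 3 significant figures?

35.8

N is at the origin; N and R share the same y with |NR| = 41.4 and R on the −x side, so R = (-41.4, 0.00). The tangent condition forces UR to be normal to NR, so U = R + (0, 6.1) = (-41.4, 6.10). Since UK ⟂ KA (tangency), |UA| = √(6.1² + 26.5²) = 27.2 regardless of where K sits on A1. So A lies on both circle(N, 45.99) and circle(U, 27.2); the above-NR intersection is A = (-33.1, 32.0). K is the foot of the tangent from A: K = (-35.3, 5.58).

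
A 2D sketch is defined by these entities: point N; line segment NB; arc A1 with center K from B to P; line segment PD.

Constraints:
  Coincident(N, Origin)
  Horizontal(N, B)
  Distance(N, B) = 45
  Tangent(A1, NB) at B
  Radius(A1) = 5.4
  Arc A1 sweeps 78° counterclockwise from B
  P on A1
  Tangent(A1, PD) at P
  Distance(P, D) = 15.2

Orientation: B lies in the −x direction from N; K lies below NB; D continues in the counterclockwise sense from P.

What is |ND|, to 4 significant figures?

56.77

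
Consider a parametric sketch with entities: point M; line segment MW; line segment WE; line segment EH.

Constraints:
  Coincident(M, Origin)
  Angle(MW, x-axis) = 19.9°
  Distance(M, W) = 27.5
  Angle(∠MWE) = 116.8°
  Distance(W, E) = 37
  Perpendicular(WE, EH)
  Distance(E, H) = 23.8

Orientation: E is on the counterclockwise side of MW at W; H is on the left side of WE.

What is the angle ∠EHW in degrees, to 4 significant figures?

57.25°

M is at the origin; MW runs at 19.9° with length 27.5, so W = 27.5·(cos 19.9°, sin 19.9°) = (25.86, 9.360). ∠MWE = 116.8°, so WE runs at 19.9° + (180° − 116.8°) = 83.10° from the x-axis; with |WE| = 37.0, E = W + 37.0·(cos 83.10°, sin 83.10°) = (30.30, 46.09). WE ⟂ EH; with |EH| = 23.8 on the left of WE, H = E + 23.8·(-0.9928, 0.1201) = (6.675, 48.95). Then cos ∠EHW = HE·HW / (|HE||HW|), giving 57.25°.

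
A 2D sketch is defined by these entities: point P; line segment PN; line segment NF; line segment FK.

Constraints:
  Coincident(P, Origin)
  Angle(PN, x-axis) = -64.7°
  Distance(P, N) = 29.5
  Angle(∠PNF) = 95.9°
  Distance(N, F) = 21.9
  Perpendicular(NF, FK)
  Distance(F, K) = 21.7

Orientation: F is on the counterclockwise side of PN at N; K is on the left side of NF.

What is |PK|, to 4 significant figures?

26.08

∠PNF = 95.9°, so NF runs at -64.7° + (180° − 95.9°) = 19.40° from the x-axis; with |NF| = 21.9, F = N + 21.9·(cos 19.40°, sin 19.40°) = (33.26, -19.40). NF is perpendicular to FK; with |FK| = 21.7 on the left of NF, K = F + 21.7·(-0.3322, 0.9432) = (26.06, 1.072). Then |PK| = |K − P| = 26.08.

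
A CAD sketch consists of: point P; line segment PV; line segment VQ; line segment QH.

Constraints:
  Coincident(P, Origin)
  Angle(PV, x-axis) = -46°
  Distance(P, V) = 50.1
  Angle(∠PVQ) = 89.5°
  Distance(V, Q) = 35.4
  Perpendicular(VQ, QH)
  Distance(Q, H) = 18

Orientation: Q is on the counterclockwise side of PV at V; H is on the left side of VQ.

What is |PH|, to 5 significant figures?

47.462

∠PVQ = 89.5°, so VQ runs at -46.0° + (180° − 89.5°) = 44.500° from the x-axis; with |VQ| = 35.4, Q = V + 35.4·(cos 44.500°, sin 44.500°) = (60.051, -11.227). The perpendicularity gives QH at right angles to VQ; with |QH| = 18.0 on the left of VQ, H = Q + 18.0·(-0.70091, 0.71325) = (47.435, 1.6118). Then |PH| = |H − P| = 47.462.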